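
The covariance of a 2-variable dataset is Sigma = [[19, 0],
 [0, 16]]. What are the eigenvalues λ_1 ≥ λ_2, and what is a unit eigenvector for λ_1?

Step 1 — characteristic polynomial of 2×2 Sigma:
  det(Sigma - λI) = λ² - trace · λ + det = 0.
  trace = 19 + 16 = 35, det = 19·16 - (0)² = 304.
Step 2 — discriminant:
  Δ = trace² - 4·det = 1225 - 1216 = 9.
Step 3 — eigenvalues:
  λ = (trace ± √Δ)/2 = (35 ± 3)/2,
  λ_1 = 19,  λ_2 = 16.

Step 4 — unit eigenvector for λ_1: Sigma is diagonal, so its eigenvectors are the coordinate axes. λ_1 = 19 is the diagonal entry on the first coordinate axis, hence
  v_1 = (1, 0) (||v_1|| = 1).

λ_1 = 19,  λ_2 = 16;  v_1 ≈ (1, 0)


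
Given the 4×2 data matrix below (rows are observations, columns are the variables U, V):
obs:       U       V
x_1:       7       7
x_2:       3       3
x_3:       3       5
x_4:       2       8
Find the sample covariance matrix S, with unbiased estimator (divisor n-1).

Step 1 — column means:
  mean(U) = (7 + 3 + 3 + 2) / 4 = 15/4 = 3.75
  mean(V) = (7 + 3 + 5 + 8) / 4 = 23/4 = 5.75

Step 2 — sample covariance S[i,j] = (1/(n-1)) · Σ_k (x_{k,i} - mean_i) · (x_{k,j} - mean_j), with n-1 = 3.
  S[U,U] = ((3.25)·(3.25) + (-0.75)·(-0.75) + (-0.75)·(-0.75) + (-1.75)·(-1.75)) / 3 = 14.75/3 = 4.9167
  S[U,V] = ((3.25)·(1.25) + (-0.75)·(-2.75) + (-0.75)·(-0.75) + (-1.75)·(2.25)) / 3 = 2.75/3 = 0.9167
  S[V,V] = ((1.25)·(1.25) + (-2.75)·(-2.75) + (-0.75)·(-0.75) + (2.25)·(2.25)) / 3 = 14.75/3 = 4.9167

S is symmetric (S[j,i] = S[i,j]). Assembling:

S = [[4.9167, 0.9167],
 [0.9167, 4.9167]]


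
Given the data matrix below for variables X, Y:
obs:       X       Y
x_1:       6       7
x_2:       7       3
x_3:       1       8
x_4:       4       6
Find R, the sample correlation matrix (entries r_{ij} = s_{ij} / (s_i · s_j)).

Step 1 — column means:
  mean(X) = (6 + 7 + 1 + 4) / 4 = 18/4 = 4.5
  mean(Y) = (7 + 3 + 8 + 6) / 4 = 24/4 = 6

Step 2 — sample variances and covariances s[i,j] = (1/(n-1)) · Σ_k (x_{k,i} - mean_i) · (x_{k,j} - mean_j), with n-1 = 3:
  s[X,X] = ((1.5)·(1.5) + (2.5)·(2.5) + (-3.5)·(-3.5) + (-0.5)·(-0.5)) / 3 = 21/3 = 7
  s[X,Y] = ((1.5)·(1) + (2.5)·(-3) + (-3.5)·(2) + (-0.5)·(0)) / 3 = -13/3 = -4.3333
  s[Y,Y] = ((1)·(1) + (-3)·(-3) + (2)·(2) + (0)·(0)) / 3 = 14/3 = 4.6667
  Sample standard deviations s_i = √(s[i,i]):
  s(X) = √(7) = 2.6458
  s(Y) = √(4.6667) = 2.1602

Step 3 — r_{ij} = s_{ij} / (s_i · s_j):
  r[X,X] = 1 (diagonal).
  r[X,Y] = -4.3333 / (2.6458 · 2.1602) = -4.3333 / 5.7155 = -0.7582
  r[Y,Y] = 1 (diagonal).

R is symmetric with unit diagonal. Assembling:

R = [[1, -0.7582],
 [-0.7582, 1]]


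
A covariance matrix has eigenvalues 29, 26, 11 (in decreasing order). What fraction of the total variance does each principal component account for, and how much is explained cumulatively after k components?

Step 1 — total variance = trace(Sigma) = Σ λ_i = 29 + 26 + 11 = 66.

Step 2 — fraction explained by component i = λ_i / Σ λ:
  PC1: 29/66 = 0.4394
  PC2: 26/66 = 0.3939
  PC3: 11/66 = 0.1667

Step 3 — cumulative fraction after k components = (λ_1 + ... + λ_k) / Σ λ:
  k = 1: 29/66 = 0.4394
  k = 2: (29 + 26)/66 = 55/66 = 0.8333
  k = 3: (29 + 26 + 11)/66 = 66/66 = 1

Summary (fraction, with percent):

explained: PC1 0.4394 (43.94%), PC2 0.3939 (39.39%), PC3 0.1667 (16.67%);  cumulative: 0.4394, 0.8333, 1


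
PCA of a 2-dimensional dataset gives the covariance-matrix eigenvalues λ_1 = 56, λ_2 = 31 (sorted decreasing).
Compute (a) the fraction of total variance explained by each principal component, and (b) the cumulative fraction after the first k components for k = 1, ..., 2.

Step 1 — total variance = trace(Sigma) = Σ λ_i = 56 + 31 = 87.

Step 2 — fraction explained by component i = λ_i / Σ λ:
  PC1: 56/87 = 0.6437
  PC2: 31/87 = 0.3563

Step 3 — cumulative fraction after k components = (λ_1 + ... + λ_k) / Σ λ:
  k = 1: 56/87 = 0.6437
  k = 2: (56 + 31)/87 = 87/87 = 1

Summary (fraction, with percent):

explained: PC1 0.6437 (64.37%), PC2 0.3563 (35.63%);  cumulative: 0.6437, 1


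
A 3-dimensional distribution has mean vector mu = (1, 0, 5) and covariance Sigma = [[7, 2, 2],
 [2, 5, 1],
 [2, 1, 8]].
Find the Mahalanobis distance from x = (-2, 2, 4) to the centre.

Step 1 — centre the observation: (x - mu) = (-3, 2, -1).

Step 2 — invert Sigma (cofactor / det for 3×3, or solve directly):
  Sigma^{-1} = [[0.1703, -0.0611, -0.0349],
 [-0.0611, 0.2271, -0.0131],
 [-0.0349, -0.0131, 0.1354]].

Step 3 — form the quadratic (x - mu)^T · Sigma^{-1} · (x - mu):
  Sigma^{-1} · (x - mu) = (-0.5983, 0.6507, -0.0568).
  (x - mu)^T · [Sigma^{-1} · (x - mu)] = (-3)·(-0.5983) + (2)·(0.6507) + (-1)·(-0.0568) = 3.1528.

Step 4 — take square root: d = √(3.1528) ≈ 1.7756.

d(x, mu) = √(3.1528) ≈ 1.7756


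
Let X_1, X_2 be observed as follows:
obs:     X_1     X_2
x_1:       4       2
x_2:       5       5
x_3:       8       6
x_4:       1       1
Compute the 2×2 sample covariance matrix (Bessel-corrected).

Step 1 — column means:
  mean(X_1) = (4 + 5 + 8 + 1) / 4 = 18/4 = 4.5
  mean(X_2) = (2 + 5 + 6 + 1) / 4 = 14/4 = 3.5

Step 2 — sample covariance S[i,j] = (1/(n-1)) · Σ_k (x_{k,i} - mean_i) · (x_{k,j} - mean_j), with n-1 = 3.
  S[X_1,X_1] = ((-0.5)·(-0.5) + (0.5)·(0.5) + (3.5)·(3.5) + (-3.5)·(-3.5)) / 3 = 25/3 = 8.3333
  S[X_1,X_2] = ((-0.5)·(-1.5) + (0.5)·(1.5) + (3.5)·(2.5) + (-3.5)·(-2.5)) / 3 = 19/3 = 6.3333
  S[X_2,X_2] = ((-1.5)·(-1.5) + (1.5)·(1.5) + (2.5)·(2.5) + (-2.5)·(-2.5)) / 3 = 17/3 = 5.6667

S is symmetric (S[j,i] = S[i,j]). Assembling:

S = [[8.3333, 6.3333],
 [6.3333, 5.6667]]


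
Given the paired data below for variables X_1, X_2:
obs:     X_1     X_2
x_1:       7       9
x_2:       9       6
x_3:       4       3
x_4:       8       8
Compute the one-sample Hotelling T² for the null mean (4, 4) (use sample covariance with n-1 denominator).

Step 1 — sample mean vector:
  mean(X_1) = (7 + 9 + 4 + 8) / 4 = 28/4 = 7
  mean(X_2) = (9 + 6 + 3 + 8) / 4 = 26/4 = 6.5
  x̄ = (7, 6.5),  deviation x̄ - mu_0 = (7, 6.5) - (4, 4) = (3, 2.5).

Step 2 — sample covariance matrix, S[i,j] = (1/(n-1)) · Σ_k (x_{k,i} - mean_i) · (x_{k,j} - mean_j), divisor n-1 = 3:
  S[X_1,X_1] = ((0)·(0) + (2)·(2) + (-3)·(-3) + (1)·(1)) / 3 = 14/3 = 4.6667
  S[X_1,X_2] = ((0)·(2.5) + (2)·(-0.5) + (-3)·(-3.5) + (1)·(1.5)) / 3 = 11/3 = 3.6667
  S[X_2,X_2] = ((2.5)·(2.5) + (-0.5)·(-0.5) + (-3.5)·(-3.5) + (1.5)·(1.5)) / 3 = 21/3 = 7
  S = [[4.6667, 3.6667],
 [3.6667, 7]].

Step 3 — invert S. det(S) = 4.6667·7 - (3.6667)² = 19.2222.
  S^{-1} = (1/det) · [[d, -b], [-b, a]] = [[0.3642, -0.1908],
 [-0.1908, 0.2428]].

Step 4 — quadratic form (x̄ - mu_0)^T · S^{-1} · (x̄ - mu_0):
  S^{-1} · (x̄ - mu_0) = (0.6156, 0.0347),
  (x̄ - mu_0)^T · [...] = (3)·(0.6156) + (2.5)·(0.0347) = 1.9335.

Step 5 — scale by n: T² = 4 · 1.9335 = 7.7341.

T² ≈ 7.7341


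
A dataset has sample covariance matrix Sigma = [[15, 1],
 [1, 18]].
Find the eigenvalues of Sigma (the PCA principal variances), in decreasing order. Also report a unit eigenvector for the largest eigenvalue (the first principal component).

Step 1 — characteristic polynomial of 2×2 Sigma:
  det(Sigma - λI) = λ² - trace · λ + det = 0.
  trace = 15 + 18 = 33, det = 15·18 - (1)² = 269.
Step 2 — discriminant:
  Δ = trace² - 4·det = 1089 - 1076 = 13.
Step 3 — eigenvalues:
  λ = (trace ± √Δ)/2 = (33 ± 3.6056)/2,
  λ_1 = 18.3028,  λ_2 = 14.6972.

Step 4 — unit eigenvector for λ_1: solve (Sigma - λ_1 I)v = 0. First row:
  (15 - 18.3028)·v_x + (1)·v_y = 0, i.e. (-3.3028)·v_x + (1)·v_y = 0,
  so v ∝ (b, λ_1 - a) = (1, 3.3028) = u.
  ||u|| = √((1)² + (3.3028)²) = √(11.9083) ≈ 3.4508,
  v_1 = u/||u|| ≈ (0.2898, 0.9571) (||v_1|| = 1).

λ_1 = 18.3028,  λ_2 = 14.6972;  v_1 ≈ (0.2898, 0.9571)


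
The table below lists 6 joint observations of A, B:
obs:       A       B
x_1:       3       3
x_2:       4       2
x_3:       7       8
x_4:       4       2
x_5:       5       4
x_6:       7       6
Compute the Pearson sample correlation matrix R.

Step 1 — column means:
  mean(A) = (3 + 4 + 7 + 4 + 5 + 7) / 6 = 30/6 = 5
  mean(B) = (3 + 2 + 8 + 2 + 4 + 6) / 6 = 25/6 = 4.1667

Step 2 — sample variances and covariances s[i,j] = (1/(n-1)) · Σ_k (x_{k,i} - mean_i) · (x_{k,j} - mean_j), with n-1 = 5:
  s[A,A] = ((-2)·(-2) + (-1)·(-1) + (2)·(2) + (-1)·(-1) + (0)·(0) + (2)·(2)) / 5 = 14/5 = 2.8
  s[A,B] = ((-2)·(-1.1667) + (-1)·(-2.1667) + (2)·(3.8333) + (-1)·(-2.1667) + (0)·(-0.1667) + (2)·(1.8333)) / 5 = 18/5 = 3.6
  s[B,B] = ((-1.1667)·(-1.1667) + (-2.1667)·(-2.1667) + (3.8333)·(3.8333) + (-2.1667)·(-2.1667) + (-0.1667)·(-0.1667) + (1.8333)·(1.8333)) / 5 = 28.8333/5 = 5.7667
  Sample standard deviations s_i = √(s[i,i]):
  s(A) = √(2.8) = 1.6733
  s(B) = √(5.7667) = 2.4014

Step 3 — r_{ij} = s_{ij} / (s_i · s_j):
  r[A,A] = 1 (diagonal).
  r[A,B] = 3.6 / (1.6733 · 2.4014) = 3.6 / 4.0183 = 0.8959
  r[B,B] = 1 (diagonal).

R is symmetric with unit diagonal. Assembling:

R = [[1, 0.8959],
 [0.8959, 1]]


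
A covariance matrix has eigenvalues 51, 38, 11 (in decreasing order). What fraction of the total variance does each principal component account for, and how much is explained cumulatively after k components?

Step 1 — total variance = trace(Sigma) = Σ λ_i = 51 + 38 + 11 = 100.

Step 2 — fraction explained by component i = λ_i / Σ λ:
  PC1: 51/100 = 0.51
  PC2: 38/100 = 0.38
  PC3: 11/100 = 0.11

Step 3 — cumulative fraction after k components = (λ_1 + ... + λ_k) / Σ λ:
  k = 1: 51/100 = 0.51
  k = 2: (51 + 38)/100 = 89/100 = 0.89
  k = 3: (51 + 38 + 11)/100 = 100/100 = 1

Summary (fraction, with percent):

explained: PC1 0.51 (51%), PC2 0.38 (38%), PC3 0.11 (11%);  cumulative: 0.51, 0.89, 1


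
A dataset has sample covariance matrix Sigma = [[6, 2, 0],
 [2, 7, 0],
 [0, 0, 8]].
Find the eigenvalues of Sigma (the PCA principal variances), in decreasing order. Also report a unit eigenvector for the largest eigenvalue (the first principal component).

Step 1 — characteristic polynomial p(λ) = det(λI - Sigma) = λ³ - tr·λ² + c_1·λ - det, where tr = trace, c_1 = sum of the principal 2×2 minors, det = det(Sigma):
  tr = 6 + 7 + 8 = 21,
  c_1 = (6·7 - (2)²) + (6·8 - (0)²) + (7·8 - (0)²) = 38 + 48 + 56 = 142,
  det = 6·(7·8 - (0)²) - (2)·((2)·8 - (0)·(0)) + (0)·((2)·(0) - 7·(0)) = 6·(56) - (2)·(16) + (0)·(0) = 304.
  So p(λ) = λ³ - 21λ² + 142λ - 304.
Step 2 — look for an integer root (rational root theorem: any rational root is an integer divisor of 304). Testing λ = 8:
  p(8) = 512 - 1344 + 1136 - 304 = 0  ✓
  Dividing out (λ - 8): p(λ) = (λ - 8)(λ² - 13λ + 38).
Step 3 — remaining eigenvalues from the quadratic λ² - 13λ + 38 = 0:
  Δ = 13² - 4·38 = 169 - 152 = 17,  λ = (13 ± √17)/2 = (13 ± 4.1231)/2 ≈ 8.5616 or 4.4384.
  Sorted: λ_1 = 8.5616,  λ_2 = 8,  λ_3 = 4.4384  (check: sum = 21 = tr ✓).

Step 4 — unit eigenvector for λ_1 ≈ 8.5616: v spans the null space of (Sigma - λ_1 I), whose rows are
  r_1 = (-2.5616, 2, 0),  r_2 = (2, -1.5616, 0),  r_3 = (0, 0, -0.5616).
  v is orthogonal to every row, so take v ∝ r_1 × r_3 = ((2)·(-0.5616) - (0)·(0), (0)·(0) - (-2.5616)·(-0.5616), (-2.5616)·(0) - (2)·(0)) ≈ (-1.1231, -1.4384, 0).
  Rescale (multiply by -1 so the first nonzero entry is positive): u = (1.1231, 1.4384, 0).
  ||u|| = √((1.1231)² + (1.4384)² + (0)²) = √(3.3305) ≈ 1.825,  v_1 = u/||u|| ≈ (0.6154, 0.7882, 0) (||v_1|| = 1).

λ_1 = 8.5616,  λ_2 = 8,  λ_3 = 4.4384;  v_1 ≈ (0.6154, 0.7882, 0)


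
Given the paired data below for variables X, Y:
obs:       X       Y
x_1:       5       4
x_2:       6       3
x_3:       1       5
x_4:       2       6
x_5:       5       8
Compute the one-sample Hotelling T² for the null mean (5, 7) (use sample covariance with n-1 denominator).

Step 1 — sample mean vector:
  mean(X) = (5 + 6 + 1 + 2 + 5) / 5 = 19/5 = 3.8
  mean(Y) = (4 + 3 + 5 + 6 + 8) / 5 = 26/5 = 5.2
  x̄ = (3.8, 5.2),  deviation x̄ - mu_0 = (3.8, 5.2) - (5, 7) = (-1.2, -1.8).

Step 2 — sample covariance matrix, S[i,j] = (1/(n-1)) · Σ_k (x_{k,i} - mean_i) · (x_{k,j} - mean_j), divisor n-1 = 4:
  S[X,X] = ((1.2)·(1.2) + (2.2)·(2.2) + (-2.8)·(-2.8) + (-1.8)·(-1.8) + (1.2)·(1.2)) / 4 = 18.8/4 = 4.7
  S[X,Y] = ((1.2)·(-1.2) + (2.2)·(-2.2) + (-2.8)·(-0.2) + (-1.8)·(0.8) + (1.2)·(2.8)) / 4 = -3.8/4 = -0.95
  S[Y,Y] = ((-1.2)·(-1.2) + (-2.2)·(-2.2) + (-0.2)·(-0.2) + (0.8)·(0.8) + (2.8)·(2.8)) / 4 = 14.8/4 = 3.7
  S = [[4.7, -0.95],
 [-0.95, 3.7]].

Step 3 — invert S. det(S) = 4.7·3.7 - (-0.95)² = 16.4875.
  S^{-1} = (1/det) · [[d, -b], [-b, a]] = [[0.2244, 0.0576],
 [0.0576, 0.2851]].

Step 4 — quadratic form (x̄ - mu_0)^T · S^{-1} · (x̄ - mu_0):
  S^{-1} · (x̄ - mu_0) = (-0.373, -0.5823),
  (x̄ - mu_0)^T · [...] = (-1.2)·(-0.373) + (-1.8)·(-0.5823) = 1.4957.

Step 5 — scale by n: T² = 5 · 1.4957 = 7.4784.

T² ≈ 7.4784


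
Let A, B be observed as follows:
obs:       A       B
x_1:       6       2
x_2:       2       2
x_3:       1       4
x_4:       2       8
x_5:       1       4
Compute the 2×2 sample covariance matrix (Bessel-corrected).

Step 1 — column means:
  mean(A) = (6 + 2 + 1 + 2 + 1) / 5 = 12/5 = 2.4
  mean(B) = (2 + 2 + 4 + 8 + 4) / 5 = 20/5 = 4

Step 2 — sample covariance S[i,j] = (1/(n-1)) · Σ_k (x_{k,i} - mean_i) · (x_{k,j} - mean_j), with n-1 = 4.
  S[A,A] = ((3.6)·(3.6) + (-0.4)·(-0.4) + (-1.4)·(-1.4) + (-0.4)·(-0.4) + (-1.4)·(-1.4)) / 4 = 17.2/4 = 4.3
  S[A,B] = ((3.6)·(-2) + (-0.4)·(-2) + (-1.4)·(0) + (-0.4)·(4) + (-1.4)·(0)) / 4 = -8/4 = -2
  S[B,B] = ((-2)·(-2) + (-2)·(-2) + (0)·(0) + (4)·(4) + (0)·(0)) / 4 = 24/4 = 6

S is symmetric (S[j,i] = S[i,j]). Assembling:

S = [[4.3, -2],
 [-2, 6]]


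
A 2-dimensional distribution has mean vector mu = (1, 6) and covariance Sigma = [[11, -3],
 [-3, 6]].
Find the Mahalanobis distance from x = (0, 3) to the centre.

Step 1 — centre the observation: (x - mu) = (-1, -3).

Step 2 — invert Sigma. det(Sigma) = 11·6 - (-3)² = 57.
  Sigma^{-1} = (1/det) · [[d, -b], [-b, a]] = [[0.1053, 0.0526],
 [0.0526, 0.193]].

Step 3 — form the quadratic (x - mu)^T · Sigma^{-1} · (x - mu):
  Sigma^{-1} · (x - mu) = (-0.2632, -0.6316).
  (x - mu)^T · [Sigma^{-1} · (x - mu)] = (-1)·(-0.2632) + (-3)·(-0.6316) = 2.1579.

Step 4 — take square root: d = √(2.1579) ≈ 1.469.

d(x, mu) = √(2.1579) ≈ 1.469


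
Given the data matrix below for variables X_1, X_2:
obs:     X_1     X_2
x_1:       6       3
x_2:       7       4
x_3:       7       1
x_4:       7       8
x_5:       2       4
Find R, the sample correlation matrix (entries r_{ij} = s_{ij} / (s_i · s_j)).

Step 1 — column means:
  mean(X_1) = (6 + 7 + 7 + 7 + 2) / 5 = 29/5 = 5.8
  mean(X_2) = (3 + 4 + 1 + 8 + 4) / 5 = 20/5 = 4

Step 2 — sample variances and covariances s[i,j] = (1/(n-1)) · Σ_k (x_{k,i} - mean_i) · (x_{k,j} - mean_j), with n-1 = 4:
  s[X_1,X_1] = ((0.2)·(0.2) + (1.2)·(1.2) + (1.2)·(1.2) + (1.2)·(1.2) + (-3.8)·(-3.8)) / 4 = 18.8/4 = 4.7
  s[X_1,X_2] = ((0.2)·(-1) + (1.2)·(0) + (1.2)·(-3) + (1.2)·(4) + (-3.8)·(0)) / 4 = 1/4 = 0.25
  s[X_2,X_2] = ((-1)·(-1) + (0)·(0) + (-3)·(-3) + (4)·(4) + (0)·(0)) / 4 = 26/4 = 6.5
  Sample standard deviations s_i = √(s[i,i]):
  s(X_1) = √(4.7) = 2.1679
  s(X_2) = √(6.5) = 2.5495

Step 3 — r_{ij} = s_{ij} / (s_i · s_j):
  r[X_1,X_1] = 1 (diagonal).
  r[X_1,X_2] = 0.25 / (2.1679 · 2.5495) = 0.25 / 5.5272 = 0.0452
  r[X_2,X_2] = 1 (diagonal).

R is symmetric with unit diagonal. Assembling:

R = [[1, 0.0452],
 [0.0452, 1]]


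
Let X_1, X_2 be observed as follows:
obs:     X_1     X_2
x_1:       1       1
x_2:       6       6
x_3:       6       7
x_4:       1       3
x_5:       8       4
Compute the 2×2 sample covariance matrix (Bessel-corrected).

Step 1 — column means:
  mean(X_1) = (1 + 6 + 6 + 1 + 8) / 5 = 22/5 = 4.4
  mean(X_2) = (1 + 6 + 7 + 3 + 4) / 5 = 21/5 = 4.2

Step 2 — sample covariance S[i,j] = (1/(n-1)) · Σ_k (x_{k,i} - mean_i) · (x_{k,j} - mean_j), with n-1 = 4.
  S[X_1,X_1] = ((-3.4)·(-3.4) + (1.6)·(1.6) + (1.6)·(1.6) + (-3.4)·(-3.4) + (3.6)·(3.6)) / 4 = 41.2/4 = 10.3
  S[X_1,X_2] = ((-3.4)·(-3.2) + (1.6)·(1.8) + (1.6)·(2.8) + (-3.4)·(-1.2) + (3.6)·(-0.2)) / 4 = 21.6/4 = 5.4
  S[X_2,X_2] = ((-3.2)·(-3.2) + (1.8)·(1.8) + (2.8)·(2.8) + (-1.2)·(-1.2) + (-0.2)·(-0.2)) / 4 = 22.8/4 = 5.7

S is symmetric (S[j,i] = S[i,j]). Assembling:

S = [[10.3, 5.4],
 [5.4, 5.7]]


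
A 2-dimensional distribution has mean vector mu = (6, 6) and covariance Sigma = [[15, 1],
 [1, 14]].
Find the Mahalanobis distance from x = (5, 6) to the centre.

Step 1 — centre the observation: (x - mu) = (-1, 0).

Step 2 — invert Sigma. det(Sigma) = 15·14 - (1)² = 209.
  Sigma^{-1} = (1/det) · [[d, -b], [-b, a]] = [[0.067, -0.0048],
 [-0.0048, 0.0718]].

Step 3 — form the quadratic (x - mu)^T · Sigma^{-1} · (x - mu):
  Sigma^{-1} · (x - mu) = (-0.067, 0.0048).
  (x - mu)^T · [Sigma^{-1} · (x - mu)] = (-1)·(-0.067) + (0)·(0.0048) = 0.067.

Step 4 — take square root: d = √(0.067) ≈ 0.2588.

d(x, mu) = √(0.067) ≈ 0.2588


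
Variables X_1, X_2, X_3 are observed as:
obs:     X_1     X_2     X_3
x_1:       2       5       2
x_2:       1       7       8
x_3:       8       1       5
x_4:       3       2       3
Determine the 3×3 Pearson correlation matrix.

Step 1 — column means:
  mean(X_1) = (2 + 1 + 8 + 3) / 4 = 14/4 = 3.5
  mean(X_2) = (5 + 7 + 1 + 2) / 4 = 15/4 = 3.75
  mean(X_3) = (2 + 8 + 5 + 3) / 4 = 18/4 = 4.5

Step 2 — sample variances and covariances s[i,j] = (1/(n-1)) · Σ_k (x_{k,i} - mean_i) · (x_{k,j} - mean_j), with n-1 = 3:
  s[X_1,X_1] = ((-1.5)·(-1.5) + (-2.5)·(-2.5) + (4.5)·(4.5) + (-0.5)·(-0.5)) / 3 = 29/3 = 9.6667
  s[X_1,X_2] = ((-1.5)·(1.25) + (-2.5)·(3.25) + (4.5)·(-2.75) + (-0.5)·(-1.75)) / 3 = -21.5/3 = -7.1667
  s[X_1,X_3] = ((-1.5)·(-2.5) + (-2.5)·(3.5) + (4.5)·(0.5) + (-0.5)·(-1.5)) / 3 = -2/3 = -0.6667
  s[X_2,X_2] = ((1.25)·(1.25) + (3.25)·(3.25) + (-2.75)·(-2.75) + (-1.75)·(-1.75)) / 3 = 22.75/3 = 7.5833
  s[X_2,X_3] = ((1.25)·(-2.5) + (3.25)·(3.5) + (-2.75)·(0.5) + (-1.75)·(-1.5)) / 3 = 9.5/3 = 3.1667
  s[X_3,X_3] = ((-2.5)·(-2.5) + (3.5)·(3.5) + (0.5)·(0.5) + (-1.5)·(-1.5)) / 3 = 21/3 = 7
  Sample standard deviations s_i = √(s[i,i]):
  s(X_1) = √(9.6667) = 3.1091
  s(X_2) = √(7.5833) = 2.7538
  s(X_3) = √(7) = 2.6458

Step 3 — r_{ij} = s_{ij} / (s_i · s_j):
  r[X_1,X_1] = 1 (diagonal).
  r[X_1,X_2] = -7.1667 / (3.1091 · 2.7538) = -7.1667 / 8.5619 = -0.837
  r[X_1,X_3] = -0.6667 / (3.1091 · 2.6458) = -0.6667 / 8.226 = -0.081
  r[X_2,X_2] = 1 (diagonal).
  r[X_2,X_3] = 3.1667 / (2.7538 · 2.6458) = 3.1667 / 7.2858 = 0.4346
  r[X_3,X_3] = 1 (diagonal).

R is symmetric with unit diagonal. Assembling:

R = [[1, -0.837, -0.081],
 [-0.837, 1, 0.4346],
 [-0.081, 0.4346, 1]]


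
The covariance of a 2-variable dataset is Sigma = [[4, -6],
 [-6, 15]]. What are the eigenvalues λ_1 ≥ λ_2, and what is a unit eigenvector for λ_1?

Step 1 — characteristic polynomial of 2×2 Sigma:
  det(Sigma - λI) = λ² - trace · λ + det = 0.
  trace = 4 + 15 = 19, det = 4·15 - (-6)² = 24.
Step 2 — discriminant:
  Δ = trace² - 4·det = 361 - 96 = 265.
Step 3 — eigenvalues:
  λ = (trace ± √Δ)/2 = (19 ± 16.2788)/2,
  λ_1 = 17.6394,  λ_2 = 1.3606.

Step 4 — unit eigenvector for λ_1: solve (Sigma - λ_1 I)v = 0. First row:
  (4 - 17.6394)·v_x + (-6)·v_y = 0, i.e. (-13.6394)·v_x + (-6)·v_y = 0,
  so v ∝ (b, λ_1 - a) = (-6, 13.6394); multiply by -1 so the first entry is positive: u = (6, -13.6394).
  ||u|| = √((6)² + (-13.6394)²) = √(222.0335) ≈ 14.9008,
  v_1 = u/||u|| ≈ (0.4027, -0.9153) (||v_1|| = 1).

λ_1 = 17.6394,  λ_2 = 1.3606;  v_1 ≈ (0.4027, -0.9153)


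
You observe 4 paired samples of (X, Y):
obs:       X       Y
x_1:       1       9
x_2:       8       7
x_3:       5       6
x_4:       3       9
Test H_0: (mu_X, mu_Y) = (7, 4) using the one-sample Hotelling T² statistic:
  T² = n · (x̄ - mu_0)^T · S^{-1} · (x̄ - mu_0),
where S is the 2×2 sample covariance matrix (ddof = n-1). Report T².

Step 1 — sample mean vector:
  mean(X) = (1 + 8 + 5 + 3) / 4 = 17/4 = 4.25
  mean(Y) = (9 + 7 + 6 + 9) / 4 = 31/4 = 7.75
  x̄ = (4.25, 7.75),  deviation x̄ - mu_0 = (4.25, 7.75) - (7, 4) = (-2.75, 3.75).

Step 2 — sample covariance matrix, S[i,j] = (1/(n-1)) · Σ_k (x_{k,i} - mean_i) · (x_{k,j} - mean_j), divisor n-1 = 3:
  S[X,X] = ((-3.25)·(-3.25) + (3.75)·(3.75) + (0.75)·(0.75) + (-1.25)·(-1.25)) / 3 = 26.75/3 = 8.9167
  S[X,Y] = ((-3.25)·(1.25) + (3.75)·(-0.75) + (0.75)·(-1.75) + (-1.25)·(1.25)) / 3 = -9.75/3 = -3.25
  S[Y,Y] = ((1.25)·(1.25) + (-0.75)·(-0.75) + (-1.75)·(-1.75) + (1.25)·(1.25)) / 3 = 6.75/3 = 2.25
  S = [[8.9167, -3.25],
 [-3.25, 2.25]].

Step 3 — invert S. det(S) = 8.9167·2.25 - (-3.25)² = 9.5.
  S^{-1} = (1/det) · [[d, -b], [-b, a]] = [[0.2368, 0.3421],
 [0.3421, 0.9386]].

Step 4 — quadratic form (x̄ - mu_0)^T · S^{-1} · (x̄ - mu_0):
  S^{-1} · (x̄ - mu_0) = (0.6316, 2.5789),
  (x̄ - mu_0)^T · [...] = (-2.75)·(0.6316) + (3.75)·(2.5789) = 7.9342.

Step 5 — scale by n: T² = 4 · 7.9342 = 31.7368.

T² ≈ 31.7368


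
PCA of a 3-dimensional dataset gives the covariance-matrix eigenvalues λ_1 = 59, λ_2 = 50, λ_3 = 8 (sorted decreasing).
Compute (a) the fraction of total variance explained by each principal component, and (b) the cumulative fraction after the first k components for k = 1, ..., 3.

Step 1 — total variance = trace(Sigma) = Σ λ_i = 59 + 50 + 8 = 117.

Step 2 — fraction explained by component i = λ_i / Σ λ:
  PC1: 59/117 = 0.5043
  PC2: 50/117 = 0.4274
  PC3: 8/117 = 0.0684

Step 3 — cumulative fraction after k components = (λ_1 + ... + λ_k) / Σ λ:
  k = 1: 59/117 = 0.5043
  k = 2: (59 + 50)/117 = 109/117 = 0.9316
  k = 3: (59 + 50 + 8)/117 = 117/117 = 1

Summary (fraction, with percent):

explained: PC1 0.5043 (50.43%), PC2 0.4274 (42.74%), PC3 0.0684 (6.84%);  cumulative: 0.5043, 0.9316, 1


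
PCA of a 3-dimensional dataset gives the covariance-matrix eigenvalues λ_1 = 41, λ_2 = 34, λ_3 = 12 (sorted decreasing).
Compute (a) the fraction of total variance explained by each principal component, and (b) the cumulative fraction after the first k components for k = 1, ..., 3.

Step 1 — total variance = trace(Sigma) = Σ λ_i = 41 + 34 + 12 = 87.

Step 2 — fraction explained by component i = λ_i / Σ λ:
  PC1: 41/87 = 0.4713
  PC2: 34/87 = 0.3908
  PC3: 12/87 = 0.1379

Step 3 — cumulative fraction after k components = (λ_1 + ... + λ_k) / Σ λ:
  k = 1: 41/87 = 0.4713
  k = 2: (41 + 34)/87 = 75/87 = 0.8621
  k = 3: (41 + 34 + 12)/87 = 87/87 = 1

Summary (fraction, with percent):

explained: PC1 0.4713 (47.13%), PC2 0.3908 (39.08%), PC3 0.1379 (13.79%);  cumulative: 0.4713, 0.8621, 1


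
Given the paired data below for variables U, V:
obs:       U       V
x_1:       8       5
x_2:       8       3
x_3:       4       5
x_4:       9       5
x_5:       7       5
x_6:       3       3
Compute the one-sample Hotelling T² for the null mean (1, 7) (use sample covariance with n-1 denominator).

Step 1 — sample mean vector:
  mean(U) = (8 + 8 + 4 + 9 + 7 + 3) / 6 = 39/6 = 6.5
  mean(V) = (5 + 3 + 5 + 5 + 5 + 3) / 6 = 26/6 = 4.3333
  x̄ = (6.5, 4.3333),  deviation x̄ - mu_0 = (6.5, 4.3333) - (1, 7) = (5.5, -2.6667).

Step 2 — sample covariance matrix, S[i,j] = (1/(n-1)) · Σ_k (x_{k,i} - mean_i) · (x_{k,j} - mean_j), divisor n-1 = 5:
  S[U,U] = ((1.5)·(1.5) + (1.5)·(1.5) + (-2.5)·(-2.5) + (2.5)·(2.5) + (0.5)·(0.5) + (-3.5)·(-3.5)) / 5 = 29.5/5 = 5.9
  S[U,V] = ((1.5)·(0.6667) + (1.5)·(-1.3333) + (-2.5)·(0.6667) + (2.5)·(0.6667) + (0.5)·(0.6667) + (-3.5)·(-1.3333)) / 5 = 4/5 = 0.8
  S[V,V] = ((0.6667)·(0.6667) + (-1.3333)·(-1.3333) + (0.6667)·(0.6667) + (0.6667)·(0.6667) + (0.6667)·(0.6667) + (-1.3333)·(-1.3333)) / 5 = 5.3333/5 = 1.0667
  S = [[5.9, 0.8],
 [0.8, 1.0667]].

Step 3 — invert S. det(S) = 5.9·1.0667 - (0.8)² = 5.6533.
  S^{-1} = (1/det) · [[d, -b], [-b, a]] = [[0.1887, -0.1415],
 [-0.1415, 1.0436]].

Step 4 — quadratic form (x̄ - mu_0)^T · S^{-1} · (x̄ - mu_0):
  S^{-1} · (x̄ - mu_0) = (1.4151, -3.5613),
  (x̄ - mu_0)^T · [...] = (5.5)·(1.4151) + (-2.6667)·(-3.5613) = 17.2799.

Step 5 — scale by n: T² = 6 · 17.2799 = 103.6792.

T² ≈ 103.6792


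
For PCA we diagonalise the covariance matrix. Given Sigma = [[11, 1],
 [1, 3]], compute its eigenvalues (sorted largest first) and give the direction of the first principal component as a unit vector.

Step 1 — characteristic polynomial of 2×2 Sigma:
  det(Sigma - λI) = λ² - trace · λ + det = 0.
  trace = 11 + 3 = 14, det = 11·3 - (1)² = 32.
Step 2 — discriminant:
  Δ = trace² - 4·det = 196 - 128 = 68.
Step 3 — eigenvalues:
  λ = (trace ± √Δ)/2 = (14 ± 8.2462)/2,
  λ_1 = 11.1231,  λ_2 = 2.8769.

Step 4 — unit eigenvector for λ_1: solve (Sigma - λ_1 I)v = 0. First row:
  (11 - 11.1231)·v_x + (1)·v_y = 0, i.e. (-0.1231)·v_x + (1)·v_y = 0,
  so v ∝ (b, λ_1 - a) = (1, 0.1231) = u.
  ||u|| = √((1)² + (0.1231)²) = √(1.0152) ≈ 1.0075,
  v_1 = u/||u|| ≈ (0.9925, 0.1222) (||v_1|| = 1).

λ_1 = 11.1231,  λ_2 = 2.8769;  v_1 ≈ (0.9925, 0.1222)


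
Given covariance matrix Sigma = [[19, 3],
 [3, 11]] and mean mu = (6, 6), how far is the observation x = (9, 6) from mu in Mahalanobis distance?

Step 1 — centre the observation: (x - mu) = (3, 0).

Step 2 — invert Sigma. det(Sigma) = 19·11 - (3)² = 200.
  Sigma^{-1} = (1/det) · [[d, -b], [-b, a]] = [[0.055, -0.015],
 [-0.015, 0.095]].

Step 3 — form the quadratic (x - mu)^T · Sigma^{-1} · (x - mu):
  Sigma^{-1} · (x - mu) = (0.165, -0.045).
  (x - mu)^T · [Sigma^{-1} · (x - mu)] = (3)·(0.165) + (0)·(-0.045) = 0.495.

Step 4 — take square root: d = √(0.495) ≈ 0.7036.

d(x, mu) = √(0.495) ≈ 0.7036


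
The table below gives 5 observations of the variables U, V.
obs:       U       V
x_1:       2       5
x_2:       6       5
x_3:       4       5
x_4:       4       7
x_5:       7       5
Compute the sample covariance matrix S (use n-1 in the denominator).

Step 1 — column means:
  mean(U) = (2 + 6 + 4 + 4 + 7) / 5 = 23/5 = 4.6
  mean(V) = (5 + 5 + 5 + 7 + 5) / 5 = 27/5 = 5.4

Step 2 — sample covariance S[i,j] = (1/(n-1)) · Σ_k (x_{k,i} - mean_i) · (x_{k,j} - mean_j), with n-1 = 4.
  S[U,U] = ((-2.6)·(-2.6) + (1.4)·(1.4) + (-0.6)·(-0.6) + (-0.6)·(-0.6) + (2.4)·(2.4)) / 4 = 15.2/4 = 3.8
  S[U,V] = ((-2.6)·(-0.4) + (1.4)·(-0.4) + (-0.6)·(-0.4) + (-0.6)·(1.6) + (2.4)·(-0.4)) / 4 = -1.2/4 = -0.3
  S[V,V] = ((-0.4)·(-0.4) + (-0.4)·(-0.4) + (-0.4)·(-0.4) + (1.6)·(1.6) + (-0.4)·(-0.4)) / 4 = 3.2/4 = 0.8

S is symmetric (S[j,i] = S[i,j]). Assembling:

S = [[3.8, -0.3],
 [-0.3, 0.8]]


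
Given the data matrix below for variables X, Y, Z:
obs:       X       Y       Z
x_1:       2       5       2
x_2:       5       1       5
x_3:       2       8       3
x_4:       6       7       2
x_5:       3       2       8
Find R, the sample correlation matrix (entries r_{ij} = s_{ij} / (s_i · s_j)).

Step 1 — column means:
  mean(X) = (2 + 5 + 2 + 6 + 3) / 5 = 18/5 = 3.6
  mean(Y) = (5 + 1 + 8 + 7 + 2) / 5 = 23/5 = 4.6
  mean(Z) = (2 + 5 + 3 + 2 + 8) / 5 = 20/5 = 4

Step 2 — sample variances and covariances s[i,j] = (1/(n-1)) · Σ_k (x_{k,i} - mean_i) · (x_{k,j} - mean_j), with n-1 = 4:
  s[X,X] = ((-1.6)·(-1.6) + (1.4)·(1.4) + (-1.6)·(-1.6) + (2.4)·(2.4) + (-0.6)·(-0.6)) / 4 = 13.2/4 = 3.3
  s[X,Y] = ((-1.6)·(0.4) + (1.4)·(-3.6) + (-1.6)·(3.4) + (2.4)·(2.4) + (-0.6)·(-2.6)) / 4 = -3.8/4 = -0.95
  s[X,Z] = ((-1.6)·(-2) + (1.4)·(1) + (-1.6)·(-1) + (2.4)·(-2) + (-0.6)·(4)) / 4 = -1/4 = -0.25
  s[Y,Y] = ((0.4)·(0.4) + (-3.6)·(-3.6) + (3.4)·(3.4) + (2.4)·(2.4) + (-2.6)·(-2.6)) / 4 = 37.2/4 = 9.3
  s[Y,Z] = ((0.4)·(-2) + (-3.6)·(1) + (3.4)·(-1) + (2.4)·(-2) + (-2.6)·(4)) / 4 = -23/4 = -5.75
  s[Z,Z] = ((-2)·(-2) + (1)·(1) + (-1)·(-1) + (-2)·(-2) + (4)·(4)) / 4 = 26/4 = 6.5
  Sample standard deviations s_i = √(s[i,i]):
  s(X) = √(3.3) = 1.8166
  s(Y) = √(9.3) = 3.0496
  s(Z) = √(6.5) = 2.5495

Step 3 — r_{ij} = s_{ij} / (s_i · s_j):
  r[X,X] = 1 (diagonal).
  r[X,Y] = -0.95 / (1.8166 · 3.0496) = -0.95 / 5.5399 = -0.1715
  r[X,Z] = -0.25 / (1.8166 · 2.5495) = -0.25 / 4.6314 = -0.054
  r[Y,Y] = 1 (diagonal).
  r[Y,Z] = -5.75 / (3.0496 · 2.5495) = -5.75 / 7.775 = -0.7396
  r[Z,Z] = 1 (diagonal).

R is symmetric with unit diagonal. Assembling:

R = [[1, -0.1715, -0.054],
 [-0.1715, 1, -0.7396],
 [-0.054, -0.7396, 1]]


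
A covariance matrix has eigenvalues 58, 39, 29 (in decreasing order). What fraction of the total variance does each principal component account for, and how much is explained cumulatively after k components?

Step 1 — total variance = trace(Sigma) = Σ λ_i = 58 + 39 + 29 = 126.

Step 2 — fraction explained by component i = λ_i / Σ λ:
  PC1: 58/126 = 0.4603
  PC2: 39/126 = 0.3095
  PC3: 29/126 = 0.2302

Step 3 — cumulative fraction after k components = (λ_1 + ... + λ_k) / Σ λ:
  k = 1: 58/126 = 0.4603
  k = 2: (58 + 39)/126 = 97/126 = 0.7698
  k = 3: (58 + 39 + 29)/126 = 126/126 = 1

Summary (fraction, with percent):

explained: PC1 0.4603 (46.03%), PC2 0.3095 (30.95%), PC3 0.2302 (23.02%);  cumulative: 0.4603, 0.7698, 1


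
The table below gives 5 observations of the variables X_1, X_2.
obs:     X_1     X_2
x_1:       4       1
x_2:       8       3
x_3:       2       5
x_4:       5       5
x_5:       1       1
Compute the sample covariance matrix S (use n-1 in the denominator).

Step 1 — column means:
  mean(X_1) = (4 + 8 + 2 + 5 + 1) / 5 = 20/5 = 4
  mean(X_2) = (1 + 3 + 5 + 5 + 1) / 5 = 15/5 = 3

Step 2 — sample covariance S[i,j] = (1/(n-1)) · Σ_k (x_{k,i} - mean_i) · (x_{k,j} - mean_j), with n-1 = 4.
  S[X_1,X_1] = ((0)·(0) + (4)·(4) + (-2)·(-2) + (1)·(1) + (-3)·(-3)) / 4 = 30/4 = 7.5
  S[X_1,X_2] = ((0)·(-2) + (4)·(0) + (-2)·(2) + (1)·(2) + (-3)·(-2)) / 4 = 4/4 = 1
  S[X_2,X_2] = ((-2)·(-2) + (0)·(0) + (2)·(2) + (2)·(2) + (-2)·(-2)) / 4 = 16/4 = 4

S is symmetric (S[j,i] = S[i,j]). Assembling:

S = [[7.5, 1],
 [1, 4]]


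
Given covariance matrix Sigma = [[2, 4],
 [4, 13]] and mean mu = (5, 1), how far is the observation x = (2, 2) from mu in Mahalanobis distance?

Step 1 — centre the observation: (x - mu) = (-3, 1).

Step 2 — invert Sigma. det(Sigma) = 2·13 - (4)² = 10.
  Sigma^{-1} = (1/det) · [[d, -b], [-b, a]] = [[1.3, -0.4],
 [-0.4, 0.2]].

Step 3 — form the quadratic (x - mu)^T · Sigma^{-1} · (x - mu):
  Sigma^{-1} · (x - mu) = (-4.3, 1.4).
  (x - mu)^T · [Sigma^{-1} · (x - mu)] = (-3)·(-4.3) + (1)·(1.4) = 14.3.

Step 4 — take square root: d = √(14.3) ≈ 3.7815.

d(x, mu) = √(14.3) ≈ 3.7815


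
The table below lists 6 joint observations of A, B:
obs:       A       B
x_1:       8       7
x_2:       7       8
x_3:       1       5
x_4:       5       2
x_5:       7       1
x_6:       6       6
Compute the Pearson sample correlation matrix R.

Step 1 — column means:
  mean(A) = (8 + 7 + 1 + 5 + 7 + 6) / 6 = 34/6 = 5.6667
  mean(B) = (7 + 8 + 5 + 2 + 1 + 6) / 6 = 29/6 = 4.8333

Step 2 — sample variances and covariances s[i,j] = (1/(n-1)) · Σ_k (x_{k,i} - mean_i) · (x_{k,j} - mean_j), with n-1 = 5:
  s[A,A] = ((2.3333)·(2.3333) + (1.3333)·(1.3333) + (-4.6667)·(-4.6667) + (-0.6667)·(-0.6667) + (1.3333)·(1.3333) + (0.3333)·(0.3333)) / 5 = 31.3333/5 = 6.2667
  s[A,B] = ((2.3333)·(2.1667) + (1.3333)·(3.1667) + (-4.6667)·(0.1667) + (-0.6667)·(-2.8333) + (1.3333)·(-3.8333) + (0.3333)·(1.1667)) / 5 = 5.6667/5 = 1.1333
  s[B,B] = ((2.1667)·(2.1667) + (3.1667)·(3.1667) + (0.1667)·(0.1667) + (-2.8333)·(-2.8333) + (-3.8333)·(-3.8333) + (1.1667)·(1.1667)) / 5 = 38.8333/5 = 7.7667
  Sample standard deviations s_i = √(s[i,i]):
  s(A) = √(6.2667) = 2.5033
  s(B) = √(7.7667) = 2.7869

Step 3 — r_{ij} = s_{ij} / (s_i · s_j):
  r[A,A] = 1 (diagonal).
  r[A,B] = 1.1333 / (2.5033 · 2.7869) = 1.1333 / 6.9765 = 0.1625
  r[B,B] = 1 (diagonal).

R is symmetric with unit diagonal. Assembling:

R = [[1, 0.1625],
 [0.1625, 1]]


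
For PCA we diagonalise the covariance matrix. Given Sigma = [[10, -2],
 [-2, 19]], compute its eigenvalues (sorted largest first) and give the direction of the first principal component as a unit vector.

Step 1 — characteristic polynomial of 2×2 Sigma:
  det(Sigma - λI) = λ² - trace · λ + det = 0.
  trace = 10 + 19 = 29, det = 10·19 - (-2)² = 186.
Step 2 — discriminant:
  Δ = trace² - 4·det = 841 - 744 = 97.
Step 3 — eigenvalues:
  λ = (trace ± √Δ)/2 = (29 ± 9.8489)/2,
  λ_1 = 19.4244,  λ_2 = 9.5756.

Step 4 — unit eigenvector for λ_1: solve (Sigma - λ_1 I)v = 0. First row:
  (10 - 19.4244)·v_x + (-2)·v_y = 0, i.e. (-9.4244)·v_x + (-2)·v_y = 0,
  so v ∝ (b, λ_1 - a) = (-2, 9.4244); multiply by -1 so the first entry is positive: u = (2, -9.4244).
  ||u|| = √((2)² + (-9.4244)²) = √(92.8199) ≈ 9.6343,
  v_1 = u/||u|| ≈ (0.2076, -0.9782) (||v_1|| = 1).

λ_1 = 19.4244,  λ_2 = 9.5756;  v_1 ≈ (0.2076, -0.9782)


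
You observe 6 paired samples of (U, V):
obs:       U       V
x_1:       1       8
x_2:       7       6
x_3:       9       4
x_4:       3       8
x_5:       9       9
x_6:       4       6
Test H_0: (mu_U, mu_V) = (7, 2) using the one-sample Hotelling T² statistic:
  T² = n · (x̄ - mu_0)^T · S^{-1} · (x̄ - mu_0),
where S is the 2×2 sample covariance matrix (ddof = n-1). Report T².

Step 1 — sample mean vector:
  mean(U) = (1 + 7 + 9 + 3 + 9 + 4) / 6 = 33/6 = 5.5
  mean(V) = (8 + 6 + 4 + 8 + 9 + 6) / 6 = 41/6 = 6.8333
  x̄ = (5.5, 6.8333),  deviation x̄ - mu_0 = (5.5, 6.8333) - (7, 2) = (-1.5, 4.8333).

Step 2 — sample covariance matrix, S[i,j] = (1/(n-1)) · Σ_k (x_{k,i} - mean_i) · (x_{k,j} - mean_j), divisor n-1 = 5:
  S[U,U] = ((-4.5)·(-4.5) + (1.5)·(1.5) + (3.5)·(3.5) + (-2.5)·(-2.5) + (3.5)·(3.5) + (-1.5)·(-1.5)) / 5 = 55.5/5 = 11.1
  S[U,V] = ((-4.5)·(1.1667) + (1.5)·(-0.8333) + (3.5)·(-2.8333) + (-2.5)·(1.1667) + (3.5)·(2.1667) + (-1.5)·(-0.8333)) / 5 = -10.5/5 = -2.1
  S[V,V] = ((1.1667)·(1.1667) + (-0.8333)·(-0.8333) + (-2.8333)·(-2.8333) + (1.1667)·(1.1667) + (2.1667)·(2.1667) + (-0.8333)·(-0.8333)) / 5 = 16.8333/5 = 3.3667
  S = [[11.1, -2.1],
 [-2.1, 3.3667]].

Step 3 — invert S. det(S) = 11.1·3.3667 - (-2.1)² = 32.96.
  S^{-1} = (1/det) · [[d, -b], [-b, a]] = [[0.1021, 0.0637],
 [0.0637, 0.3368]].

Step 4 — quadratic form (x̄ - mu_0)^T · S^{-1} · (x̄ - mu_0):
  S^{-1} · (x̄ - mu_0) = (0.1547, 1.5322),
  (x̄ - mu_0)^T · [...] = (-1.5)·(0.1547) + (4.8333)·(1.5322) = 7.1733.

Step 5 — scale by n: T² = 6 · 7.1733 = 43.04.

T² ≈ 43.04


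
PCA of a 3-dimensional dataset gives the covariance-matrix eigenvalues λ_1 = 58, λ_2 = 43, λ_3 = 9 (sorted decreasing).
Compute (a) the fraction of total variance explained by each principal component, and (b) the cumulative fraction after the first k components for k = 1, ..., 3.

Step 1 — total variance = trace(Sigma) = Σ λ_i = 58 + 43 + 9 = 110.

Step 2 — fraction explained by component i = λ_i / Σ λ:
  PC1: 58/110 = 0.5273
  PC2: 43/110 = 0.3909
  PC3: 9/110 = 0.0818

Step 3 — cumulative fraction after k components = (λ_1 + ... + λ_k) / Σ λ:
  k = 1: 58/110 = 0.5273
  k = 2: (58 + 43)/110 = 101/110 = 0.9182
  k = 3: (58 + 43 + 9)/110 = 110/110 = 1

Summary (fraction, with percent):

explained: PC1 0.5273 (52.73%), PC2 0.3909 (39.09%), PC3 0.0818 (8.18%);  cumulative: 0.5273, 0.9182, 1


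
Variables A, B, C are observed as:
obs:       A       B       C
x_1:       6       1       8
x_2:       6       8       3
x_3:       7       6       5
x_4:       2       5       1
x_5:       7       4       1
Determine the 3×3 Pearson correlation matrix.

Step 1 — column means:
  mean(A) = (6 + 6 + 7 + 2 + 7) / 5 = 28/5 = 5.6
  mean(B) = (1 + 8 + 6 + 5 + 4) / 5 = 24/5 = 4.8
  mean(C) = (8 + 3 + 5 + 1 + 1) / 5 = 18/5 = 3.6

Step 2 — sample variances and covariances s[i,j] = (1/(n-1)) · Σ_k (x_{k,i} - mean_i) · (x_{k,j} - mean_j), with n-1 = 4:
  s[A,A] = ((0.4)·(0.4) + (0.4)·(0.4) + (1.4)·(1.4) + (-3.6)·(-3.6) + (1.4)·(1.4)) / 4 = 17.2/4 = 4.3
  s[A,B] = ((0.4)·(-3.8) + (0.4)·(3.2) + (1.4)·(1.2) + (-3.6)·(0.2) + (1.4)·(-0.8)) / 4 = -0.4/4 = -0.1
  s[A,C] = ((0.4)·(4.4) + (0.4)·(-0.6) + (1.4)·(1.4) + (-3.6)·(-2.6) + (1.4)·(-2.6)) / 4 = 9.2/4 = 2.3
  s[B,B] = ((-3.8)·(-3.8) + (3.2)·(3.2) + (1.2)·(1.2) + (0.2)·(0.2) + (-0.8)·(-0.8)) / 4 = 26.8/4 = 6.7
  s[B,C] = ((-3.8)·(4.4) + (3.2)·(-0.6) + (1.2)·(1.4) + (0.2)·(-2.6) + (-0.8)·(-2.6)) / 4 = -15.4/4 = -3.85
  s[C,C] = ((4.4)·(4.4) + (-0.6)·(-0.6) + (1.4)·(1.4) + (-2.6)·(-2.6) + (-2.6)·(-2.6)) / 4 = 35.2/4 = 8.8
  Sample standard deviations s_i = √(s[i,i]):
  s(A) = √(4.3) = 2.0736
  s(B) = √(6.7) = 2.5884
  s(C) = √(8.8) = 2.9665

Step 3 — r_{ij} = s_{ij} / (s_i · s_j):
  r[A,A] = 1 (diagonal).
  r[A,B] = -0.1 / (2.0736 · 2.5884) = -0.1 / 5.3675 = -0.0186
  r[A,C] = 2.3 / (2.0736 · 2.9665) = 2.3 / 6.1514 = 0.3739
  r[B,B] = 1 (diagonal).
  r[B,C] = -3.85 / (2.5884 · 2.9665) = -3.85 / 7.6785 = -0.5014
  r[C,C] = 1 (diagonal).

R is symmetric with unit diagonal. Assembling:

R = [[1, -0.0186, 0.3739],
 [-0.0186, 1, -0.5014],
 [0.3739, -0.5014, 1]]


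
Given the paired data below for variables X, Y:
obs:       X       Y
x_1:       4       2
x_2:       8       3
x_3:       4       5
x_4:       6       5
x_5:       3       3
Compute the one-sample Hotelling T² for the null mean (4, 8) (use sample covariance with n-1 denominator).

Step 1 — sample mean vector:
  mean(X) = (4 + 8 + 4 + 6 + 3) / 5 = 25/5 = 5
  mean(Y) = (2 + 3 + 5 + 5 + 3) / 5 = 18/5 = 3.6
  x̄ = (5, 3.6),  deviation x̄ - mu_0 = (5, 3.6) - (4, 8) = (1, -4.4).

Step 2 — sample covariance matrix, S[i,j] = (1/(n-1)) · Σ_k (x_{k,i} - mean_i) · (x_{k,j} - mean_j), divisor n-1 = 4:
  S[X,X] = ((-1)·(-1) + (3)·(3) + (-1)·(-1) + (1)·(1) + (-2)·(-2)) / 4 = 16/4 = 4
  S[X,Y] = ((-1)·(-1.6) + (3)·(-0.6) + (-1)·(1.4) + (1)·(1.4) + (-2)·(-0.6)) / 4 = 1/4 = 0.25
  S[Y,Y] = ((-1.6)·(-1.6) + (-0.6)·(-0.6) + (1.4)·(1.4) + (1.4)·(1.4) + (-0.6)·(-0.6)) / 4 = 7.2/4 = 1.8
  S = [[4, 0.25],
 [0.25, 1.8]].

Step 3 — invert S. det(S) = 4·1.8 - (0.25)² = 7.1375.
  S^{-1} = (1/det) · [[d, -b], [-b, a]] = [[0.2522, -0.035],
 [-0.035, 0.5604]].

Step 4 — quadratic form (x̄ - mu_0)^T · S^{-1} · (x̄ - mu_0):
  S^{-1} · (x̄ - mu_0) = (0.4063, -2.5009),
  (x̄ - mu_0)^T · [...] = (1)·(0.4063) + (-4.4)·(-2.5009) = 11.4102.

Step 5 — scale by n: T² = 5 · 11.4102 = 57.0508.

T² ≈ 57.0508


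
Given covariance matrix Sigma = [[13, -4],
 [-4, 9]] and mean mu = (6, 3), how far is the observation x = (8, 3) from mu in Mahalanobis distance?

Step 1 — centre the observation: (x - mu) = (2, 0).

Step 2 — invert Sigma. det(Sigma) = 13·9 - (-4)² = 101.
  Sigma^{-1} = (1/det) · [[d, -b], [-b, a]] = [[0.0891, 0.0396],
 [0.0396, 0.1287]].

Step 3 — form the quadratic (x - mu)^T · Sigma^{-1} · (x - mu):
  Sigma^{-1} · (x - mu) = (0.1782, 0.0792).
  (x - mu)^T · [Sigma^{-1} · (x - mu)] = (2)·(0.1782) + (0)·(0.0792) = 0.3564.

Step 4 — take square root: d = √(0.3564) ≈ 0.597.

d(x, mu) = √(0.3564) ≈ 0.597


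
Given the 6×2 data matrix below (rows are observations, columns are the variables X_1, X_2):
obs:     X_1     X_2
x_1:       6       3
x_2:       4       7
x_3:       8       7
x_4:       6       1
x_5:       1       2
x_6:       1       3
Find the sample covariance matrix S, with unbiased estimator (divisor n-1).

Step 1 — column means:
  mean(X_1) = (6 + 4 + 8 + 6 + 1 + 1) / 6 = 26/6 = 4.3333
  mean(X_2) = (3 + 7 + 7 + 1 + 2 + 3) / 6 = 23/6 = 3.8333

Step 2 — sample covariance S[i,j] = (1/(n-1)) · Σ_k (x_{k,i} - mean_i) · (x_{k,j} - mean_j), with n-1 = 5.
  S[X_1,X_1] = ((1.6667)·(1.6667) + (-0.3333)·(-0.3333) + (3.6667)·(3.6667) + (1.6667)·(1.6667) + (-3.3333)·(-3.3333) + (-3.3333)·(-3.3333)) / 5 = 41.3333/5 = 8.2667
  S[X_1,X_2] = ((1.6667)·(-0.8333) + (-0.3333)·(3.1667) + (3.6667)·(3.1667) + (1.6667)·(-2.8333) + (-3.3333)·(-1.8333) + (-3.3333)·(-0.8333)) / 5 = 13.3333/5 = 2.6667
  S[X_2,X_2] = ((-0.8333)·(-0.8333) + (3.1667)·(3.1667) + (3.1667)·(3.1667) + (-2.8333)·(-2.8333) + (-1.8333)·(-1.8333) + (-0.8333)·(-0.8333)) / 5 = 32.8333/5 = 6.5667

S is symmetric (S[j,i] = S[i,j]). Assembling:

S = [[8.2667, 2.6667],
 [2.6667, 6.5667]]
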